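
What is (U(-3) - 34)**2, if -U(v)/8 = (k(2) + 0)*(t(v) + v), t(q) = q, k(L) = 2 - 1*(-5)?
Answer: 91204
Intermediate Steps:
k(L) = 7 (k(L) = 2 + 5 = 7)
U(v) = -112*v (U(v) = -8*(7 + 0)*(v + v) = -56*2*v = -112*v)
(U(-3) - 34)**2 = (-112*(-3) - 34)**2 = (336 - 34)**2 = 302**2 = 91204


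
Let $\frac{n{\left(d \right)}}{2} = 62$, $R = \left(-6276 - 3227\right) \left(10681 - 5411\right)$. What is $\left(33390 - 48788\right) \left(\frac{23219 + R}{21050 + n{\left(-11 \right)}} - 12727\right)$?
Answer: $\frac{2460131446211}{10587} \approx 2.3237 \cdot 10^{8}$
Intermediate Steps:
$R = -50080810$ ($R = \left(-9503\right) 5270 = -50080810$)
$n{\left(d \right)} = 124$ ($n{\left(d \right)} = 2 \cdot 62 = 124$)
$\left(33390 - 48788\right) \left(\frac{23219 + R}{21050 + n{\left(-11 \right)}} - 12727\right) = \left(33390 - 48788\right) \left(\frac{23219 - 50080810}{21050 + 124} - 12727\right) = - 15398 \left(- \frac{50057591}{21174} - 12727\right) = \left(-15398\right) \left(- \frac{319539089}{21174}\right) = \frac{2460131446211}{10587}$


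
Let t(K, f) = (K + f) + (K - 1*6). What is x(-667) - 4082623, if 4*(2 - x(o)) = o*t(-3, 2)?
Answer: -8168577/2 ≈ -4.0843e+6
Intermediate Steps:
t(K, f) = -6 + f + 2*K (t(K, f) = (K + f) + (K - 6) = (K + f) + (-6 + K) = -6 + f + 2*K)
x(o) = 2 + 5*o/2 (x(o) = 2 - o*(-6 + 2 + 2*(-3))/4 = 2 - o*(-6 + 2 - 6)/4 = 2 - o*(-10)/4 = 2 - (-5)*o/2 = 2 + 5*o/2)
x(-667) - 4082623 = (2 + (5/2)*(-667)) - 4082623 = (2 - 3335/2) - 4082623 = -3331/2 - 4082623 = -8168577/2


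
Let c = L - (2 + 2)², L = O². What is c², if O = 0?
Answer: 256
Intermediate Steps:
L = 0 (L = 0² = 0)
c = -16 (c = 0 - (2 + 2)² = 0 - 1*4² = 0 - 1*16 = 0 - 16 = -16)
c² = (-16)² = 256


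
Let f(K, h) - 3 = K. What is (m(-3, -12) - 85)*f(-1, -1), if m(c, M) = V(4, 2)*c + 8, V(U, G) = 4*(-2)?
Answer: -106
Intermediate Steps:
V(U, G) = -8
m(c, M) = 8 - 8*c (m(c, M) = -8*c + 8 = 8 - 8*c)
f(K, h) = 3 + K
(m(-3, -12) - 85)*f(-1, -1) = ((8 - 8*(-3)) - 85)*(3 - 1) = ((8 + 24) - 85)*2 = (32 - 85)*2 = -53*2 = -106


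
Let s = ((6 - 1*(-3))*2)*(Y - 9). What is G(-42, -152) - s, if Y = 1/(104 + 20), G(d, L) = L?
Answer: 611/62 ≈ 9.8548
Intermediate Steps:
Y = 1/124 ≈ 0.0080645
s = -10035/62 (s = ((6 - 1*(-3))*2)*(1/124 - 9) = ((6 + 3)*2)*(-1115/124) = (9*2)*(-1115/124) = 18*(-1115/124) = -10035/62 ≈ -161.85)
G(-42, -152) - s = -152 - 1*(-10035/62) = -152 + 10035/62 = 611/62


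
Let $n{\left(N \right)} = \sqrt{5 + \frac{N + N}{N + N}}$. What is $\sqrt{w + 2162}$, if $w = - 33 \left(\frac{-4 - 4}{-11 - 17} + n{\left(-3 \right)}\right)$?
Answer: $\frac{\sqrt{105476 - 1617 \sqrt{6}}}{7} \approx 45.516$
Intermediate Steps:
$n{\left(N \right)} = \sqrt{6}$ ($n{\left(N \right)} = \sqrt{5 + \frac{2 N}{2 N}} = \sqrt{5 + 2 N \frac{1}{2 N}} = \sqrt{5 + 1} = \sqrt{6}$)
$w = - \frac{66}{7} - 33 \sqrt{6}$ ($w = - 33 \left(\frac{-4 - 4}{-11 - 17} + \sqrt{6}\right) = - 33 \left(- \frac{8}{-28} + \sqrt{6}\right) = - 33 \left(\left(-8\right) \left(- \frac{1}{28}\right) + \sqrt{6}\right) = - 33 \left(\frac{2}{7} + \sqrt{6}\right) = - \frac{66}{7} - 33 \sqrt{6} \approx -90.262$)
$\sqrt{w + 2162} = \sqrt{\left(- \frac{66}{7} - 33 \sqrt{6}\right) + 2162} = \sqrt{\frac{15068}{7} - 33 \sqrt{6}}$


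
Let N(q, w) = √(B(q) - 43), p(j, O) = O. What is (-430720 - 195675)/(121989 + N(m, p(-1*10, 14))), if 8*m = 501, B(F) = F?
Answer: -3893671320/758283623 + 1252790*√314/119050528811 ≈ -5.1347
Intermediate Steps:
m = 501/8 (m = (⅛)*501 = 501/8 ≈ 62.625)
N(q, w) = √(-43 + q) (N(q, w) = √(q - 43) = √(-43 + q))
(-430720 - 195675)/(121989 + N(m, p(-1*10, 14))) = (-430720 - 195675)/(121989 + √(-43 + 501/8)) = -626395/(121989 + √(157/8)) = -626395/(121989 + √314/4)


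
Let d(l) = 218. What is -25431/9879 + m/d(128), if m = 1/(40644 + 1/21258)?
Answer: -798339298299632/310125212287361 ≈ -2.5742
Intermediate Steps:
m = 21258/864010153 (m = 1/(40644 + 1/21258) = 1/(864010153/21258) = 21258/864010153 ≈ 2.4604e-5)
-25431/9879 + m/d(128) = -25431/9879 + (21258/864010153)/218 = -25431*1/9879 + (21258/864010153)*(1/218) = -8477/3293 + 10629/94177106677 = -798339298299632/310125212287361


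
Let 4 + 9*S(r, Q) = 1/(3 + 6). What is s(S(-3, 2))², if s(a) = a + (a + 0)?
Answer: 4900/6561 ≈ 0.74684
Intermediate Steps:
S(r, Q) = -35/81 (S(r, Q) = -4/9 + 1/(9*(3 + 6)) = -4/9 + (⅑)/9 = -4/9 + (⅑)*(⅑) = -4/9 + 1/81 = -35/81)
s(a) = 2*a (s(a) = a + a = 2*a)
s(S(-3, 2))² = (2*(-35/81))² = (-70/81)² = 4900/6561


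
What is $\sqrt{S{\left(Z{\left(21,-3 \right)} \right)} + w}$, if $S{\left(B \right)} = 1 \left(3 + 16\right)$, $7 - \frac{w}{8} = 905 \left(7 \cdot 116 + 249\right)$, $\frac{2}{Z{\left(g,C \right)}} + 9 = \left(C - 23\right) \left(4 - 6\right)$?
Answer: $i \sqrt{7681565} \approx 2771.6 i$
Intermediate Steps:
$Z{\left(g,C \right)} = \frac{2}{37 - 2 C}$ ($Z{\left(g,C \right)} = \frac{2}{-9 + \left(C - 23\right) \left(4 - 6\right)} = \frac{2}{-9 + \left(-23 + C\right) \left(-2\right)} = \frac{2}{-9 - \left(-46 + 2 C\right)} = \frac{2}{37 - 2 C}$)
$w = -7681584$ ($w = 56 - 8 \cdot 905 \left(7 \cdot 116 + 249\right) = 56 - 8 \cdot 905 \left(812 + 249\right) = 56 - 8 \cdot 905 \cdot 1061 = 56 - 7681640 = -7681584$)
$S{\left(B \right)} = 19$ ($S{\left(B \right)} = 1 \cdot 19 = 19$)
$\sqrt{S{\left(Z{\left(21,-3 \right)} \right)} + w} = \sqrt{19 - 7681584} = \sqrt{-7681565} = i \sqrt{7681565}$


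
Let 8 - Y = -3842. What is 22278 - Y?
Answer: 18428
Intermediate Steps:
Y = 3850 (Y = 8 - 1*(-3842) = 8 + 3842 = 3850)
22278 - Y = 22278 - 1*3850 = 22278 - 3850 = 18428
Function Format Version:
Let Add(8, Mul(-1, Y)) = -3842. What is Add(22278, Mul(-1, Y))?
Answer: 18428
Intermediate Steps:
Y = 3850 (Y = Add(8, Mul(-1, -3842)) = Add(8, 3842) = 3850)
Add(22278, Mul(-1, Y)) = Add(22278, Mul(-1, 3850)) = Add(22278, -3850) = 18428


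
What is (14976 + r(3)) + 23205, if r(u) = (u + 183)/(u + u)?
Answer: 38212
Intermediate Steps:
r(u) = (183 + u)/(2*u) (r(u) = (183 + u)/((2*u)) = (183 + u)*(1/(2*u)) = (183 + u)/(2*u))
(14976 + r(3)) + 23205 = (14976 + (½)*(183 + 3)/3) + 23205 = (14976 + (½)*(⅓)*186) + 23205 = (14976 + 31) + 23205 = 15007 + 23205 = 38212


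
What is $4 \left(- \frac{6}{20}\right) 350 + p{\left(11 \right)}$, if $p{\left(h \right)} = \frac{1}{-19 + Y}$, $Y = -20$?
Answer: $- \frac{16381}{39} \approx -420.03$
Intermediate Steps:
$p{\left(h \right)} = - \frac{1}{39}$ ($p{\left(h \right)} = \frac{1}{-19 - 20} = \frac{1}{-39} = - \frac{1}{39}$)
$4 \left(- \frac{6}{20}\right) 350 + p{\left(11 \right)} = 4 \left(- \frac{6}{20}\right) 350 - \frac{1}{39} = 4 \left(\left(-6\right) \frac{1}{20}\right) 350 - \frac{1}{39} = 4 \left(- \frac{3}{10}\right) 350 - \frac{1}{39} = \left(- \frac{6}{5}\right) 350 - \frac{1}{39} = -420 - \frac{1}{39} = - \frac{16381}{39}$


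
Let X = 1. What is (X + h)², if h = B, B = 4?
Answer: 25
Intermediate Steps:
h = 4
(X + h)² = (1 + 4)² = 5² = 25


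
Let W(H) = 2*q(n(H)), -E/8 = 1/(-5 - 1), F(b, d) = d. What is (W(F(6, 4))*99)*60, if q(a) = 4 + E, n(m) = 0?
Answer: 63360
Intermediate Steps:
E = 4/3 (E = -8/(-5 - 1) = -8/(-6) = -8*(-⅙) = 4/3 ≈ 1.3333)
q(a) = 16/3 (q(a) = 4 + 4/3 = 16/3)
W(H) = 32/3 (W(H) = 2*(16/3) = 32/3)
(W(F(6, 4))*99)*60 = ((32/3)*99)*60 = 1056*60 = 63360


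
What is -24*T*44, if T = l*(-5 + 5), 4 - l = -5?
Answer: 0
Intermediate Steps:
l = 9 (l = 4 - 1*(-5) = 4 + 5 = 9)
T = 0 (T = 9*(-5 + 5) = 9*0 = 0)
-24*T*44 = -24*0*44 = 0*44 = 0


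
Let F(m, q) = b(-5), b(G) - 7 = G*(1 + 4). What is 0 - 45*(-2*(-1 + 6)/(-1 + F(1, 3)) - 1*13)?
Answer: 10665/19 ≈ 561.32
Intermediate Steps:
b(G) = 7 + 5*G (b(G) = 7 + G*(1 + 4) = 7 + G*5 = 7 + 5*G)
F(m, q) = -18 (F(m, q) = 7 + 5*(-5) = 7 - 25 = -18)
0 - 45*(-2*(-1 + 6)/(-1 + F(1, 3)) - 1*13) = 0 - 45*(-2*(-1 + 6)/(-1 - 18) - 1*13) = 0 - 45*(-10/(-19) - 13) = 0 - 45*(-10*(-1)/19 - 13) = 0 - 45*(-2*(-5/19) - 13) = 0 - 45*(10/19 - 13) = 0 - 45*(-237/19) = 0 + 10665/19 = 10665/19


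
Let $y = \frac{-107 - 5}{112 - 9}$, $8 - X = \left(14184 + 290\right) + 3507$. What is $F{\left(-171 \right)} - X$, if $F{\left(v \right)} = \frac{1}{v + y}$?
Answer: $\frac{318571322}{17725} \approx 17973.0$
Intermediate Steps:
$X = -17973$ ($X = 8 - \left(\left(14184 + 290\right) + 3507\right) = 8 - \left(14474 + 3507\right) = 8 - 17981 = -17973$)
$y = - \frac{112}{103} \approx -1.0874$
$F{\left(v \right)} = \frac{1}{- \frac{112}{103} + v}$ ($F{\left(v \right)} = \frac{1}{v - \frac{112}{103}} = \frac{1}{- \frac{112}{103} + v}$)
$F{\left(-171 \right)} - X = \frac{103}{-112 + 103 \left(-171\right)} - -17973 = \frac{103}{-112 - 17613} + 17973 = \frac{103}{-17725} + 17973 = 103 \left(- \frac{1}{17725}\right) + 17973 = - \frac{103}{17725} + 17973 = \frac{318571322}{17725}$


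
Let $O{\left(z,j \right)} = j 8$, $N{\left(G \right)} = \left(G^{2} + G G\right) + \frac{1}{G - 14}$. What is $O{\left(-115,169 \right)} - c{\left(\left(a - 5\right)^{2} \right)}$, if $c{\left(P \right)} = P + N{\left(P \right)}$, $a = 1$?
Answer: $\frac{1647}{2} \approx 823.5$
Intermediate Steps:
$N{\left(G \right)} = \frac{1}{-14 + G} + 2 G^{2}$ ($N{\left(G \right)} = \left(G^{2} + G^{2}\right) + \frac{1}{-14 + G} = 2 G^{2} + \frac{1}{-14 + G} = \frac{1}{-14 + G} + 2 G^{2}$)
$O{\left(z,j \right)} = 8 j$
$c{\left(P \right)} = P + \frac{1 - 28 P^{2} + 2 P^{3}}{-14 + P}$
$O{\left(-115,169 \right)} - c{\left(\left(a - 5\right)^{2} \right)} = 8 \cdot 169 - \frac{1 - 27 \left(\left(1 - 5\right)^{2}\right)^{2} - 14 \left(1 - 5\right)^{2} + 2 \left(\left(1 - 5\right)^{2}\right)^{3}}{-14 + \left(1 - 5\right)^{2}} = 1352 - \frac{1 - 27 \left(\left(-4\right)^{2}\right)^{2} - 14 \left(-4\right)^{2} + 2 \left(\left(-4\right)^{2}\right)^{3}}{-14 + \left(-4\right)^{2}} = 1352 - \frac{1 - 27 \cdot 16^{2} - 224 + 2 \cdot 16^{3}}{-14 + 16} = 1352 - \frac{1 - 6912 - 224 + 2 \cdot 4096}{2} = 1352 - \frac{1 - 6912 - 224 + 8192}{2} = 1352 - \frac{1}{2} \cdot 1057 = 1352 - \frac{1057}{2} = \frac{1647}{2}$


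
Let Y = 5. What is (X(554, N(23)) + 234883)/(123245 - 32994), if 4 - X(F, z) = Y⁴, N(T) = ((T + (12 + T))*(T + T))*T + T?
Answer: 33466/12893 ≈ 2.5957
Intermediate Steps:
N(T) = T + 2*T²*(12 + 2*T) (N(T) = ((12 + 2*T)*(2*T))*T + T = (2*T*(12 + 2*T))*T + T = 2*T²*(12 + 2*T) + T = T + 2*T²*(12 + 2*T))
X(F, z) = -621 (X(F, z) = 4 - 1*5⁴ = 4 - 1*625 = 4 - 625 = -621)
(X(554, N(23)) + 234883)/(123245 - 32994) = (-621 + 234883)/(123245 - 32994) = 234262/90251 = 234262*(1/90251) = 33466/12893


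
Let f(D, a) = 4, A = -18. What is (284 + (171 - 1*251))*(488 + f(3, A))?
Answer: 100368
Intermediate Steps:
(284 + (171 - 1*251))*(488 + f(3, A)) = (284 + (171 - 1*251))*(488 + 4) = (284 + (171 - 251))*492 = (284 - 80)*492 = 204*492 = 100368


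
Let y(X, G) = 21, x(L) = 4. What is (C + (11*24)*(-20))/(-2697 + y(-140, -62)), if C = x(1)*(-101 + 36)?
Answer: 1385/669 ≈ 2.0703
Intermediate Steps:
C = -260 (C = 4*(-101 + 36) = 4*(-65) = -260)
(C + (11*24)*(-20))/(-2697 + y(-140, -62)) = (-260 + (11*24)*(-20))/(-2697 + 21) = (-260 + 264*(-20))/(-2676) = (-260 - 5280)*(-1/2676) = -5540*(-1/2676) = 1385/669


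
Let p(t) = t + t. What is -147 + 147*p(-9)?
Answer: -2793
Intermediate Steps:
p(t) = 2*t
-147 + 147*p(-9) = -147 + 147*(2*(-9)) = -147 + 147*(-18) = -147 - 2646 = -2793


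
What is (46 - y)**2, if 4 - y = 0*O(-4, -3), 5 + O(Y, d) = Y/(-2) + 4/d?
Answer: 1764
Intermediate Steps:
O(Y, d) = -5 + 4/d - Y/2 (O(Y, d) = -5 + (Y/(-2) + 4/d) = -5 + (Y*(-1/2) + 4/d) = -5 + (-Y/2 + 4/d) = -5 + (4/d - Y/2) = -5 + 4/d - Y/2)
y = 4 (y = 4 - 0*(-5 + 4/(-3) - 1/2*(-4)) = 4 - 0*(-5 + 4*(-1/3) + 2) = 4 - 0*(-5 - 4/3 + 2) = 4 - 0*(-13)/3 = 4 - 1*0 = 4 + 0 = 4)
(46 - y)**2 = (46 - 1*4)**2 = (46 - 4)**2 = 42**2 = 1764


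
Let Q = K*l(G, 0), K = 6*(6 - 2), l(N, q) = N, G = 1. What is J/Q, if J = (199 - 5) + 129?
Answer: 323/24 ≈ 13.458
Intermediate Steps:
K = 24 (K = 6*4 = 24)
Q = 24 (Q = 24*1 = 24)
J = 323 (J = 194 + 129 = 323)
J/Q = 323/24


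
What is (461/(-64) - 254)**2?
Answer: 279458089/4096 ≈ 68227.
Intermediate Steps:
(461/(-64) - 254)**2 = (461*(-1/64) - 254)**2 = (-461/64 - 254)**2 = (-16717/64)**2 = 279458089/4096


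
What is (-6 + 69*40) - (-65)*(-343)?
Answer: -19541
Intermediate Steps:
(-6 + 69*40) - (-65)*(-343) = (-6 + 2760) - 1*22295 = 2754 - 22295 = -19541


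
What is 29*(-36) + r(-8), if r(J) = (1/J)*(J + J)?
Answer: -1042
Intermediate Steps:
r(J) = 2 (r(J) = (2*J)/J = 2)
29*(-36) + r(-8) = 29*(-36) + 2 = -1044 + 2 = -1042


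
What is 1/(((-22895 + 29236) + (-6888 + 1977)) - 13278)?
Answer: -1/11848 ≈ -8.4402e-5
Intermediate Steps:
1/(((-22895 + 29236) + (-6888 + 1977)) - 13278) = 1/((6341 - 4911) - 13278) = 1/(1430 - 13278) = 1/(-11848) = -1/11848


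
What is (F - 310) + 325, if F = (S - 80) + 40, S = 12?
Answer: -13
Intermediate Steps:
F = -28 (F = (12 - 80) + 40 = -68 + 40 = -28)
(F - 310) + 325 = (-28 - 310) + 325 = -338 + 325 = -13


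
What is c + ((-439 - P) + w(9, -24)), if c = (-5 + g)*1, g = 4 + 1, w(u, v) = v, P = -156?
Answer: -307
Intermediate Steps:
g = 5
c = 0 (c = (-5 + 5)*1 = 0*1 = 0)
c + ((-439 - P) + w(9, -24)) = 0 + ((-439 - 1*(-156)) - 24) = 0 + ((-439 + 156) - 24) = 0 + (-283 - 24) = 0 - 307 = -307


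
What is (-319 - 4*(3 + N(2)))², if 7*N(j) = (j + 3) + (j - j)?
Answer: 5461569/49 ≈ 1.1146e+5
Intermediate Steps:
N(j) = 3/7 + j/7 (N(j) = ((j + 3) + (j - j))/7 = ((3 + j) + 0)/7 = (3 + j)/7 = 3/7 + j/7)
(-319 - 4*(3 + N(2)))² = (-319 - 4*(3 + (3/7 + (⅐)*2)))² = (-319 - 4*(3 + (3/7 + 2/7)))² = (-319 - 4*(3 + 5/7))² = (-319 - 4*26/7)² = (-319 - 104/7)² = (-2337/7)² = 5461569/49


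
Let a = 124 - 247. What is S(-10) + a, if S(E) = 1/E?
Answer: -1231/10 ≈ -123.10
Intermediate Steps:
a = -123
S(-10) + a = 1/(-10) - 123 = -1/10 - 123 = -1231/10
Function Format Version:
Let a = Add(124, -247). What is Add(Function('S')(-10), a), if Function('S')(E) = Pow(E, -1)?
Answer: Rational(-1231, 10) ≈ -123.10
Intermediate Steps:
a = -123
Add(Function('S')(-10), a) = Add(Pow(-10, -1), -123) = Add(Rational(-1, 10), -123) = Rational(-1231, 10)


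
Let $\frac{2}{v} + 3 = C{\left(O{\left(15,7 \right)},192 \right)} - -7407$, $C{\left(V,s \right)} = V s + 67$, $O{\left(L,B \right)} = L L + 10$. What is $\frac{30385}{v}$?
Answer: $\frac{1597977535}{2} \approx 7.9899 \cdot 10^{8}$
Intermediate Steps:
$O{\left(L,B \right)} = 10 + L^{2}$ ($O{\left(L,B \right)} = L^{2} + 10 = 10 + L^{2}$)
$C{\left(V,s \right)} = 67 + V s$
$v = \frac{2}{52591}$ ($v = \frac{2}{-3 - \left(-7474 - \left(10 + 15^{2}\right) 192\right)} = \frac{2}{-3 + \left(\left(67 + \left(10 + 225\right) 192\right) + 7407\right)} = \frac{2}{-3 + \left(\left(67 + 235 \cdot 192\right) + 7407\right)} = \frac{2}{-3 + \left(\left(67 + 45120\right) + 7407\right)} = \frac{2}{-3 + \left(45187 + 7407\right)} = \frac{2}{-3 + 52594} = \frac{2}{52591} \approx 3.8029 \cdot 10^{-5}$)
$\frac{30385}{v} = \frac{30385}{\frac{2}{52591}} = 30385 \cdot \frac{52591}{2} = \frac{1597977535}{2}$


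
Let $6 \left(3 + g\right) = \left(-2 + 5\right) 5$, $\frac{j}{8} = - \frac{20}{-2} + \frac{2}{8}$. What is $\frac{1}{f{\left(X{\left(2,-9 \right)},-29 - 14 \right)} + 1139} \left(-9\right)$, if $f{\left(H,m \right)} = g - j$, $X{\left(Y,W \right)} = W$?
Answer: $- \frac{18}{2113} \approx -0.0085187$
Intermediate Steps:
$j = 82$ ($j = 8 \left(- \frac{20}{-2} + \frac{2}{8}\right) = 8 \left(\left(-20\right) \left(- \frac{1}{2}\right) + 2 \cdot \frac{1}{8}\right) = 8 \left(10 + \frac{1}{4}\right) = 8 \cdot \frac{41}{4} = 82$)
$g = - \frac{1}{2}$ ($g = -3 + \frac{\left(-2 + 5\right) 5}{6} = -3 + \frac{3 \cdot 5}{6} = -3 + \frac{1}{6} \cdot 15 = -3 + \frac{5}{2} = - \frac{1}{2} \approx -0.5$)
$f{\left(H,m \right)} = - \frac{165}{2}$ ($f{\left(H,m \right)} = - \frac{1}{2} - 82 = - \frac{165}{2}$)
$\frac{1}{f{\left(X{\left(2,-9 \right)},-29 - 14 \right)} + 1139} \left(-9\right) = \frac{1}{- \frac{165}{2} + 1139} \left(-9\right) = \frac{1}{\frac{2113}{2}} \left(-9\right) = \frac{2}{2113} \left(-9\right) = - \frac{18}{2113}$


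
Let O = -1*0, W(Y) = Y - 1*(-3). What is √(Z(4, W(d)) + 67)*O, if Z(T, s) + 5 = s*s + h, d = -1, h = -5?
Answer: 0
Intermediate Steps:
W(Y) = 3 + Y (W(Y) = Y + 3 = 3 + Y)
Z(T, s) = -10 + s² (Z(T, s) = -5 + (s*s - 5) = -5 + (s² - 5) = -5 + (-5 + s²) = -10 + s²)
O = 0
√(Z(4, W(d)) + 67)*O = √((-10 + (3 - 1)²) + 67)*0 = √((-10 + 2²) + 67)*0 = √((-10 + 4) + 67)*0 = √(-6 + 67)*0 = √61*0 = 0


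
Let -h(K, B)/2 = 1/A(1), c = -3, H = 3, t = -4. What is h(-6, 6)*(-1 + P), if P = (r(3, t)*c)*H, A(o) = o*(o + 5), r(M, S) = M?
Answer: 28/3 ≈ 9.3333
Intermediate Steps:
A(o) = o*(5 + o)
P = -27 (P = (3*(-3))*3 = -9*3 = -27)
h(K, B) = -⅓ (h(K, B) = -2/(5 + 1) = -2/(1*6) = -2/6 = -2*⅙ = -⅓)
h(-6, 6)*(-1 + P) = -(-1 - 27)/3 = -⅓*(-28) = 28/3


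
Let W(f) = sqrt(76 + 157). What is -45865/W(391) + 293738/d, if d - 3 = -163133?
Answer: -146869/81565 - 45865*sqrt(233)/233 ≈ -3006.5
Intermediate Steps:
d = -163130 (d = 3 - 163133 = -163130)
W(f) = sqrt(233)
-45865/W(391) + 293738/d = -45865*sqrt(233)/233 + 293738/(-163130) = -45865*sqrt(233)/233 + 293738*(-1/163130) = -45865*sqrt(233)/233 - 146869/81565 = -146869/81565 - 45865*sqrt(233)/233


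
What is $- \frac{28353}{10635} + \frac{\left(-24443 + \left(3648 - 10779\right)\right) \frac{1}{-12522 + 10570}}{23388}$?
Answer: $- \frac{215679063373}{80920608960} \approx -2.6653$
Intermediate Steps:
$- \frac{28353}{10635} + \frac{\left(-24443 + \left(3648 - 10779\right)\right) \frac{1}{-12522 + 10570}}{23388} = \left(-28353\right) \frac{1}{10635} + \frac{-24443 + \left(3648 - 10779\right)}{-1952} \cdot \frac{1}{23388} = - \frac{9451}{3545} + \left(-24443 - 7131\right) \left(- \frac{1}{1952}\right) \frac{1}{23388} = - \frac{9451}{3545} + \left(-31574\right) \left(- \frac{1}{1952}\right) \frac{1}{23388} = - \frac{9451}{3545} + \frac{15787}{976} \cdot \frac{1}{23388} = - \frac{9451}{3545} + \frac{15787}{22826688} = - \frac{215679063373}{80920608960}$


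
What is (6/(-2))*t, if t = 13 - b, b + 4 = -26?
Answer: -129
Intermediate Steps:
b = -30 (b = -4 - 26 = -30)
t = 43 (t = 13 - 1*(-30) = 13 + 30 = 43)
(6/(-2))*t = (6/(-2))*43 = (6*(-½))*43 = -3*43 = -129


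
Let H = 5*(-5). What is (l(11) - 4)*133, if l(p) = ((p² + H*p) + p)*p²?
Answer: -2301831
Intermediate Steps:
H = -25
l(p) = p²*(p² - 24*p) (l(p) = ((p² - 25*p) + p)*p² = (p² - 24*p)*p² = p²*(p² - 24*p))
(l(11) - 4)*133 = (11³*(-24 + 11) - 4)*133 = (1331*(-13) - 4)*133 = (-17303 - 4)*133 = -17307*133 = -2301831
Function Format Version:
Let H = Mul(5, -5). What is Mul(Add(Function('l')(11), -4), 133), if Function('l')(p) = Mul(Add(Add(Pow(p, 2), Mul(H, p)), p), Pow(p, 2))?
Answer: -2301831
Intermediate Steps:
H = -25
Function('l')(p) = Mul(Pow(p, 2), Add(Pow(p, 2), Mul(-24, p))) (Function('l')(p) = Mul(Add(Add(Pow(p, 2), Mul(-25, p)), p), Pow(p, 2)) = Mul(Add(Pow(p, 2), Mul(-24, p)), Pow(p, 2)) = Mul(Pow(p, 2), Add(Pow(p, 2), Mul(-24, p))))
Mul(Add(Function('l')(11), -4), 133) = Mul(Add(Mul(Pow(11, 3), Add(-24, 11)), -4), 133) = Mul(Add(Mul(1331, -13), -4), 133) = Mul(Add(-17303, -4), 133) = Mul(-17307, 133) = -2301831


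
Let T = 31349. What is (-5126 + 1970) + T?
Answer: 28193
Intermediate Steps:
(-5126 + 1970) + T = (-5126 + 1970) + 31349 = -3156 + 31349 = 28193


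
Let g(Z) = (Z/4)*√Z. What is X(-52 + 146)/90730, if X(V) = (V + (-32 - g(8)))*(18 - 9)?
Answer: 279/45365 - 18*√2/45365 ≈ 0.0055890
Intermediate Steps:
g(Z) = Z^(3/2)/4 (g(Z) = (Z*(¼))*√Z = (Z/4)*√Z = Z^(3/2)/4)
X(V) = -288 - 36*√2 + 9*V (X(V) = (V + (-32 - 8^(3/2)/4))*(18 - 9) = (V + (-32 - 16*√2/4))*9 = (V + (-32 - 4*√2))*9 = (-32 + V - 4*√2)*9 = -288 - 36*√2 + 9*V)
X(-52 + 146)/90730 = (-288 - 36*√2 + 9*(-52 + 146))/90730 = (-288 - 36*√2 + 9*94)*(1/90730) = (-288 - 36*√2 + 846)*(1/90730) = (558 - 36*√2)*(1/90730) = 279/45365 - 18*√2/45365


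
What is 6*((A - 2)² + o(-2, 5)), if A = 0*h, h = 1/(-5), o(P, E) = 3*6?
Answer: 132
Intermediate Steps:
o(P, E) = 18
h = -⅕ ≈ -0.20000
A = 0 (A = 0*(-⅕) = 0)
6*((A - 2)² + o(-2, 5)) = 6*((0 - 2)² + 18) = 6*((-2)² + 18) = 6*(4 + 18) = 6*22 = 132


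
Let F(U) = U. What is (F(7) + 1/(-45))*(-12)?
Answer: -1256/15 ≈ -83.733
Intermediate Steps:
(F(7) + 1/(-45))*(-12) = (7 + 1/(-45))*(-12) = (7 - 1/45)*(-12) = (314/45)*(-12) = -1256/15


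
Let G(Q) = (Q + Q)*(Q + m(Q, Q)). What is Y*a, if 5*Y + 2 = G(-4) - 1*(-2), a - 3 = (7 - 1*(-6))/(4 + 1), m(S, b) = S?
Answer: 1792/25 ≈ 71.680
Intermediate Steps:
G(Q) = 4*Q² (G(Q) = (Q + Q)*(Q + Q) = (2*Q)*(2*Q) = 4*Q²)
a = 28/5 (a = 3 + (7 - 1*(-6))/(4 + 1) = 3 + (7 + 6)/5 = 3 + (⅕)*13 = 3 + 13/5 = 28/5 ≈ 5.6000)
Y = 64/5 (Y = -⅖ + (4*(-4)² - 1*(-2))/5 = -⅖ + (4*16 + 2)/5 = -⅖ + (64 + 2)/5 = -⅖ + (⅕)*66 = -⅖ + 66/5 = 64/5 ≈ 12.800)
Y*a = (64/5)*(28/5) = 1792/25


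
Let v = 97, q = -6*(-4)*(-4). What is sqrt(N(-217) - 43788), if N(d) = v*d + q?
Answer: I*sqrt(64933) ≈ 254.82*I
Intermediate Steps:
q = -96 (q = 24*(-4) = -96)
N(d) = -96 + 97*d (N(d) = 97*d - 96 = -96 + 97*d)
sqrt(N(-217) - 43788) = sqrt((-96 + 97*(-217)) - 43788) = sqrt((-96 - 21049) - 43788) = sqrt(-21145 - 43788) = sqrt(-64933) = I*sqrt(64933)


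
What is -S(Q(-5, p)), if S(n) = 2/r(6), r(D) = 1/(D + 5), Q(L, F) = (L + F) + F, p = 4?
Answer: -22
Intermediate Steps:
Q(L, F) = L + 2*F (Q(L, F) = (F + L) + F = L + 2*F)
r(D) = 1/(5 + D)
S(n) = 22 (S(n) = 2/(1/(5 + 6)) = 2/(1/11) = 2*11 = 22)
-S(Q(-5, p)) = -1*22 = -22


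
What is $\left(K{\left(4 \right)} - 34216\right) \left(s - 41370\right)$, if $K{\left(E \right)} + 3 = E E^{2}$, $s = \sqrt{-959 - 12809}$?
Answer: $1412992350 - 68310 i \sqrt{3442} \approx 1.413 \cdot 10^{9} - 4.0076 \cdot 10^{6} i$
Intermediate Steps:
$s = 2 i \sqrt{3442}$ ($s = \sqrt{-13768} = 2 i \sqrt{3442} \approx 117.34 i$)
$K{\left(E \right)} = -3 + E^{3}$ ($K{\left(E \right)} = -3 + E E^{2} = -3 + E^{3}$)
$\left(K{\left(4 \right)} - 34216\right) \left(s - 41370\right) = \left(\left(-3 + 4^{3}\right) - 34216\right) \left(2 i \sqrt{3442} - 41370\right) = \left(\left(-3 + 64\right) - 34216\right) \left(-41370 + 2 i \sqrt{3442}\right) = \left(61 - 34216\right) \left(-41370 + 2 i \sqrt{3442}\right) = - 34155 \left(-41370 + 2 i \sqrt{3442}\right) = 1412992350 - 68310 i \sqrt{3442}$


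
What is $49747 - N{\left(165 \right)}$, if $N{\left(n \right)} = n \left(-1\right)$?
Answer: $49912$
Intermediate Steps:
$N{\left(n \right)} = - n$
$49747 - N{\left(165 \right)} = 49747 - \left(-1\right) 165 = 49747 - -165 = 49747 + 165 = 49912$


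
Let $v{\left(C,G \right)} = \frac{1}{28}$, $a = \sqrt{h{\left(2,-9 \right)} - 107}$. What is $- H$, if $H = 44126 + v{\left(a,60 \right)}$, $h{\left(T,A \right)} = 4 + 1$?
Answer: $- \frac{1235529}{28} \approx -44126.0$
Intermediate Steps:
$h{\left(T,A \right)} = 5$
$a = i \sqrt{102}$ ($a = \sqrt{5 - 107} = \sqrt{-102} = i \sqrt{102} \approx 10.1 i$)
$v{\left(C,G \right)} = \frac{1}{28}$
$H = \frac{1235529}{28}$ ($H = 44126 + \frac{1}{28} = \frac{1235529}{28} \approx 44126.0$)
$- H = \left(-1\right) \frac{1235529}{28} = - \frac{1235529}{28}$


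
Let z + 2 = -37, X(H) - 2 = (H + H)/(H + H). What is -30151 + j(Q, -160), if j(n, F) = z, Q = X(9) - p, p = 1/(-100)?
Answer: -30190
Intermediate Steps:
p = -1/100 ≈ -0.010000
X(H) = 3 (X(H) = 2 + (H + H)/(H + H) = 2 + (2*H)/((2*H)) = 2 + (2*H)*(1/(2*H)) = 2 + 1 = 3)
z = -39 (z = -2 - 37 = -39)
Q = 301/100 (Q = 3 - 1*(-1/100) = 3 + 1/100 = 301/100 ≈ 3.0100)
j(n, F) = -39
-30151 + j(Q, -160) = -30151 - 39 = -30190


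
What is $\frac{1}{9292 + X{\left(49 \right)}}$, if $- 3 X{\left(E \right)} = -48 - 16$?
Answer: $\frac{3}{27940} \approx 0.00010737$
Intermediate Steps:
$X{\left(E \right)} = \frac{64}{3}$ ($X{\left(E \right)} = - \frac{-48 - 16}{3} = \left(- \frac{1}{3}\right) \left(-64\right) = \frac{64}{3}$)
$\frac{1}{9292 + X{\left(49 \right)}} = \frac{1}{9292 + \frac{64}{3}} = \frac{1}{\frac{27940}{3}} = \frac{3}{27940}$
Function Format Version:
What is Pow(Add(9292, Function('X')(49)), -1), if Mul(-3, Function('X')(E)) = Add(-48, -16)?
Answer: Rational(3, 27940) ≈ 0.00010737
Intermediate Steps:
Function('X')(E) = Rational(64, 3) (Function('X')(E) = Mul(Rational(-1, 3), Add(-48, -16)) = Mul(Rational(-1, 3), -64) = Rational(64, 3))
Pow(Add(9292, Function('X')(49)), -1) = Pow(Add(9292, Rational(64, 3)), -1) = Pow(Rational(27940, 3), -1) = Rational(3, 27940)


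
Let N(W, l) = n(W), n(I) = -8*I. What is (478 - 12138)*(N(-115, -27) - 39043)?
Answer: 444514180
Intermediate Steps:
N(W, l) = -8*W
(478 - 12138)*(N(-115, -27) - 39043) = (478 - 12138)*(-8*(-115) - 39043) = -11660*(920 - 39043) = -11660*(-38123) = 444514180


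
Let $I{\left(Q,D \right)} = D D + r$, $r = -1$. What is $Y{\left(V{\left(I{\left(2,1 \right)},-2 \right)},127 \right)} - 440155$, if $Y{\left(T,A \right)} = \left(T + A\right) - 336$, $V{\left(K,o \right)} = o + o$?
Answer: $-440368$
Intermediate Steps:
$I{\left(Q,D \right)} = -1 + D^{2}$ ($I{\left(Q,D \right)} = D D - 1 = D^{2} - 1 = -1 + D^{2}$)
$V{\left(K,o \right)} = 2 o$
$Y{\left(T,A \right)} = -336 + A + T$ ($Y{\left(T,A \right)} = \left(A + T\right) - 336 = -336 + A + T$)
$Y{\left(V{\left(I{\left(2,1 \right)},-2 \right)},127 \right)} - 440155 = \left(-336 + 127 + 2 \left(-2\right)\right) - 440155 = \left(-336 + 127 - 4\right) - 440155 = -213 - 440155 = -440368$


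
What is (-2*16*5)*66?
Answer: -10560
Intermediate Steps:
(-2*16*5)*66 = -32*5*66 = -160*66 = -10560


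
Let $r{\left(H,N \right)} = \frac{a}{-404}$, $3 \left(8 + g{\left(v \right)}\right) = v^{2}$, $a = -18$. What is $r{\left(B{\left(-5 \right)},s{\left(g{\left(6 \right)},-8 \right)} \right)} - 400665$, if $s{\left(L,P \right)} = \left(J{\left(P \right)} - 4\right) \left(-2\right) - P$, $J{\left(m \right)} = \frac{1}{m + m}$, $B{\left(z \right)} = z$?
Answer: $- \frac{80934321}{202} \approx -4.0067 \cdot 10^{5}$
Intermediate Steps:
$J{\left(m \right)} = \frac{1}{2 m}$
$g{\left(v \right)} = -8 + \frac{v^{2}}{3}$
$s{\left(L,P \right)} = 8 - P - \frac{1}{P}$ ($s{\left(L,P \right)} = \left(\frac{1}{2 P} - 4\right) \left(-2\right) - P = \left(-4 + \frac{1}{2 P}\right) \left(-2\right) - P = \left(8 - \frac{1}{P}\right) - P = 8 - P - \frac{1}{P}$)
$r{\left(H,N \right)} = \frac{9}{202}$ ($r{\left(H,N \right)} = - \frac{18}{-404} = \left(-18\right) \left(- \frac{1}{404}\right) = \frac{9}{202}$)
$r{\left(B{\left(-5 \right)},s{\left(g{\left(6 \right)},-8 \right)} \right)} - 400665 = \frac{9}{202} - 400665 = - \frac{80934321}{202}$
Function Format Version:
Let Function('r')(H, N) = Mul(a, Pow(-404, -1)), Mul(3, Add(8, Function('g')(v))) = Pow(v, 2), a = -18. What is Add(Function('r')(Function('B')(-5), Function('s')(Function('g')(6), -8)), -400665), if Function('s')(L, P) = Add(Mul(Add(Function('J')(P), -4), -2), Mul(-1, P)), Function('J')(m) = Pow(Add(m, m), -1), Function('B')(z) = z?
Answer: Rational(-80934321, 202) ≈ -4.0067e+5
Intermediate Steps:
Function('J')(m) = Mul(Rational(1, 2), Pow(m, -1)) (Function('J')(m) = Pow(Mul(2, m), -1) = Mul(Rational(1, 2), Pow(m, -1)))
Function('g')(v) = Add(-8, Mul(Rational(1, 3), Pow(v, 2)))
Function('s')(L, P) = Add(8, Mul(-1, P), Mul(-1, Pow(P, -1))) (Function('s')(L, P) = Add(Mul(Add(Mul(Rational(1, 2), Pow(P, -1)), -4), -2), Mul(-1, P)) = Add(Mul(Add(-4, Mul(Rational(1, 2), Pow(P, -1))), -2), Mul(-1, P)) = Add(Add(8, Mul(-1, Pow(P, -1))), Mul(-1, P)) = Add(8, Mul(-1, P), Mul(-1, Pow(P, -1))))
Function('r')(H, N) = Rational(9, 202) (Function('r')(H, N) = Mul(-18, Pow(-404, -1)) = Mul(-18, Rational(-1, 404)) = Rational(9, 202))
Add(Function('r')(Function('B')(-5), Function('s')(Function('g')(6), -8)), -400665) = Add(Rational(9, 202), -400665) = Rational(-80934321, 202)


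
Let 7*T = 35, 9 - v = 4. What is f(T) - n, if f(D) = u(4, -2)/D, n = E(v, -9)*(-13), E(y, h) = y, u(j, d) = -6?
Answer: 319/5 ≈ 63.800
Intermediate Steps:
v = 5 (v = 9 - 1*4 = 9 - 4 = 5)
T = 5 (T = (⅐)*35 = 5)
n = -65 (n = 5*(-13) = -65)
f(D) = -6/D
f(T) - n = -6/5 - 1*(-65) = -6*⅕ + 65 = -6/5 + 65 = 319/5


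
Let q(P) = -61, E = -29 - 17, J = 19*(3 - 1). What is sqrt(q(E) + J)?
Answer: I*sqrt(23) ≈ 4.7958*I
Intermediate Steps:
J = 38 (J = 19*2 = 38)
E = -46
sqrt(q(E) + J) = sqrt(-61 + 38) = sqrt(-23) = I*sqrt(23)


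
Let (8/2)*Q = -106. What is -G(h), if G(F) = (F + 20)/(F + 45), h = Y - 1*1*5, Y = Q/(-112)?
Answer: -3413/9013 ≈ -0.37868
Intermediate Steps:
Q = -53/2 (Q = (¼)*(-106) = -53/2 ≈ -26.500)
Y = 53/224 (Y = -53/2/(-112) = -53/2*(-1/112) = 53/224 ≈ 0.23661)
h = -1067/224 (h = 53/224 - 1*1*5 = 53/224 - 1*5 = 53/224 - 5 = -1067/224 ≈ -4.7634)
G(F) = (20 + F)/(45 + F)
-G(h) = -(20 - 1067/224)/(45 - 1067/224) = -3413/(9013/224*224) = -224*3413/(9013*224) = -1*3413/9013 = -3413/9013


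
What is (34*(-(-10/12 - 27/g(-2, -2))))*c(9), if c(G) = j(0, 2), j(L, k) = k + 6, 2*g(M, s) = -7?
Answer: -39304/21 ≈ -1871.6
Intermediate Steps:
g(M, s) = -7/2 (g(M, s) = (½)*(-7) = -7/2)
j(L, k) = 6 + k
c(G) = 8 (c(G) = 6 + 2 = 8)
(34*(-(-10/12 - 27/g(-2, -2))))*c(9) = (34*(-(-10/12 - 27/(-7/2))))*8 = (34*(-(-10*1/12 - 27*(-2/7))))*8 = (34*(-(-⅚ + 54/7)))*8 = (34*(-1*289/42))*8 = (34*(-289/42))*8 = -4913/21*8 = -39304/21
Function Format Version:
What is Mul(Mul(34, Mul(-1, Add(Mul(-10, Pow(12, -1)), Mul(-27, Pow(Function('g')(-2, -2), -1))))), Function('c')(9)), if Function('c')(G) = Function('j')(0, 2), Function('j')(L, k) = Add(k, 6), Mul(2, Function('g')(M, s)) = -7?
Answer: Rational(-39304, 21) ≈ -1871.6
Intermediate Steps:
Function('g')(M, s) = Rational(-7, 2) (Function('g')(M, s) = Mul(Rational(1, 2), -7) = Rational(-7, 2))
Function('j')(L, k) = Add(6, k)
Function('c')(G) = 8 (Function('c')(G) = Add(6, 2) = 8)
Mul(Mul(34, Mul(-1, Add(Mul(-10, Pow(12, -1)), Mul(-27, Pow(Function('g')(-2, -2), -1))))), Function('c')(9)) = Mul(Mul(34, Mul(-1, Add(Mul(-10, Pow(12, -1)), Mul(-27, Pow(Rational(-7, 2), -1))))), 8) = Mul(Mul(34, Mul(-1, Add(Mul(-10, Rational(1, 12)), Mul(-27, Rational(-2, 7))))), 8) = Mul(Mul(34, Mul(-1, Add(Rational(-5, 6), Rational(54, 7)))), 8) = Mul(Mul(34, Mul(-1, Rational(289, 42))), 8) = Mul(Mul(34, Rational(-289, 42)), 8) = Mul(Rational(-4913, 21), 8) = Rational(-39304, 21)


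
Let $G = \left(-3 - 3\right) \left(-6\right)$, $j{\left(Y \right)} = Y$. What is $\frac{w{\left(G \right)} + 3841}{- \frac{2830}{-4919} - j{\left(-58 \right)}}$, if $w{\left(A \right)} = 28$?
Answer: $\frac{19031611}{288132} \approx 66.052$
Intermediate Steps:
$G = 36$ ($G = \left(-3 - 3\right) \left(-6\right) = \left(-6\right) \left(-6\right) = 36$)
$\frac{w{\left(G \right)} + 3841}{- \frac{2830}{-4919} - j{\left(-58 \right)}} = \frac{28 + 3841}{- \frac{2830}{-4919} - -58} = \frac{3869}{\left(-2830\right) \left(- \frac{1}{4919}\right) + 58} = \frac{3869}{\frac{2830}{4919} + 58} = \frac{3869}{\frac{288132}{4919}} = 3869 \cdot \frac{4919}{288132} = \frac{19031611}{288132}$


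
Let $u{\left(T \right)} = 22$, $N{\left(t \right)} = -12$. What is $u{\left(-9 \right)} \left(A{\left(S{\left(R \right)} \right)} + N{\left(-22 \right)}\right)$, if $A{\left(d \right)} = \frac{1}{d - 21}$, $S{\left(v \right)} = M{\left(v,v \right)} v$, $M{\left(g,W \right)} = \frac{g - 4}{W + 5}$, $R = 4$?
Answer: $- \frac{5566}{21} \approx -265.05$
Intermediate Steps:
$M{\left(g,W \right)} = \frac{-4 + g}{5 + W}$
$S{\left(v \right)} = \frac{v \left(-4 + v\right)}{5 + v}$ ($S{\left(v \right)} = \frac{-4 + v}{5 + v} v = \frac{v \left(-4 + v\right)}{5 + v}$)
$A{\left(d \right)} = \frac{1}{-21 + d}$
$u{\left(-9 \right)} \left(A{\left(S{\left(R \right)} \right)} + N{\left(-22 \right)}\right) = 22 \left(\frac{1}{-21 + \frac{4 \left(-4 + 4\right)}{5 + 4}} - 12\right) = 22 \left(\frac{1}{-21 + 4 \cdot \frac{1}{9} \cdot 0} - 12\right) = 22 \left(\frac{1}{-21 + 0} - 12\right) = 22 \left(\frac{1}{-21} - 12\right) = 22 \left(- \frac{1}{21} - 12\right) = 22 \left(- \frac{253}{21}\right) = - \frac{5566}{21}$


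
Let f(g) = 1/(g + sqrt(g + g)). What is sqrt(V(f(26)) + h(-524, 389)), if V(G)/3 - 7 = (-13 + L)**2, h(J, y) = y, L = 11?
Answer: sqrt(422) ≈ 20.543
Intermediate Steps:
f(g) = 1/(g + sqrt(2)*sqrt(g)) (f(g) = 1/(g + sqrt(2*g)) = 1/(g + sqrt(2)*sqrt(g)))
V(G) = 33 (V(G) = 21 + 3*(-13 + 11)**2 = 21 + 3*(-2)**2 = 21 + 3*4 = 21 + 12 = 33)
sqrt(V(f(26)) + h(-524, 389)) = sqrt(33 + 389) = sqrt(422)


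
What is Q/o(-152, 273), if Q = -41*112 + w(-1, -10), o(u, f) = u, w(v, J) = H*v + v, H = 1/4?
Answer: 967/32 ≈ 30.219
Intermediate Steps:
H = ¼ ≈ 0.25000
w(v, J) = 5*v/4 (w(v, J) = v/4 + v = 5*v/4)
Q = -18373/4 (Q = -41*112 + (5/4)*(-1) = -4592 - 5/4 = -18373/4 ≈ -4593.3)
Q/o(-152, 273) = -18373/4/(-152) = -18373/4*(-1/152) = 967/32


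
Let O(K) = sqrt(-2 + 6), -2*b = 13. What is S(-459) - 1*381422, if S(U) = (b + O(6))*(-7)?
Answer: -762781/2 ≈ -3.8139e+5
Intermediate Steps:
b = -13/2 (b = -1/2*13 = -13/2 ≈ -6.5000)
O(K) = 2 (O(K) = sqrt(4) = 2)
S(U) = 63/2 (S(U) = (-13/2 + 2)*(-7) = -9/2*(-7) = 63/2)
S(-459) - 1*381422 = 63/2 - 1*381422 = 63/2 - 381422 = -762781/2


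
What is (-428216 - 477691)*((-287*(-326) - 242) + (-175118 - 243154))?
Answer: 294376291464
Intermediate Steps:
(-428216 - 477691)*((-287*(-326) - 242) + (-175118 - 243154)) = -905907*((93562 - 242) - 418272) = -905907*(93320 - 418272) = -905907*(-324952) = 294376291464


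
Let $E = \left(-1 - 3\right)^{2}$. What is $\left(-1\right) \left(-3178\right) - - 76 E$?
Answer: $4394$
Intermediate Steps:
$E = 16$ ($E = \left(-4\right)^{2} = 16$)
$\left(-1\right) \left(-3178\right) - - 76 E = \left(-1\right) \left(-3178\right) - \left(-76\right) 16 = 3178 - -1216 = 3178 + 1216 = 4394$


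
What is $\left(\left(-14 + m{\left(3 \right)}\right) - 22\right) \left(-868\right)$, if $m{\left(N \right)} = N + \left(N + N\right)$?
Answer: $23436$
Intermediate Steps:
$m{\left(N \right)} = 3 N$ ($m{\left(N \right)} = N + 2 N = 3 N$)
$\left(\left(-14 + m{\left(3 \right)}\right) - 22\right) \left(-868\right) = \left(\left(-14 + 3 \cdot 3\right) - 22\right) \left(-868\right) = \left(\left(-14 + 9\right) - 22\right) \left(-868\right) = \left(-5 - 22\right) \left(-868\right) = \left(-27\right) \left(-868\right) = 23436$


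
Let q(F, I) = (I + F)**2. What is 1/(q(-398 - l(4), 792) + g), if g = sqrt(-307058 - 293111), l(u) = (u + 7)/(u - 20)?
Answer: 10209081600/1590391919276209 - 65536*I*sqrt(600169)/1590391919276209 ≈ 6.4192e-6 - 3.1924e-8*I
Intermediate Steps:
l(u) = (7 + u)/(-20 + u)
q(F, I) = (F + I)**2
g = I*sqrt(600169) (g = sqrt(-600169) = I*sqrt(600169) ≈ 774.71*I)
1/(q(-398 - l(4), 792) + g) = 1/(((-398 - (7 + 4)/(-20 + 4)) + 792)**2 + I*sqrt(600169)) = 1/(((-398 - 11/(-16)) + 792)**2 + I*sqrt(600169)) = 1/(((-398 - (-1)*11/16) + 792)**2 + I*sqrt(600169)) = 1/(((-398 - 1*(-11/16)) + 792)**2 + I*sqrt(600169)) = 1/(((-398 + 11/16) + 792)**2 + I*sqrt(600169)) = 1/((-6357/16 + 792)**2 + I*sqrt(600169)) = 1/((6315/16)**2 + I*sqrt(600169)) = 1/(39879225/256 + I*sqrt(600169))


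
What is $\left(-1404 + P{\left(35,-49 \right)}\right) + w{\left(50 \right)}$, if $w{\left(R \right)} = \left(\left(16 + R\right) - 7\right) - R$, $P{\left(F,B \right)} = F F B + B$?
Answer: $-61469$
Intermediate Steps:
$P{\left(F,B \right)} = B + B F^{2}$ ($P{\left(F,B \right)} = F^{2} B + B = B F^{2} + B = B + B F^{2}$)
$w{\left(R \right)} = 9$ ($w{\left(R \right)} = \left(9 + R\right) - R = 9$)
$\left(-1404 + P{\left(35,-49 \right)}\right) + w{\left(50 \right)} = \left(-1404 - 49 \left(1 + 35^{2}\right)\right) + 9 = \left(-1404 - 49 \left(1 + 1225\right)\right) + 9 = \left(-1404 - 60074\right) + 9 = -61478 + 9 = -61469$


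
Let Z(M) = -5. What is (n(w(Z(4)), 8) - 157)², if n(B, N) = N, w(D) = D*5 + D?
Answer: 22201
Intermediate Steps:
w(D) = 6*D (w(D) = 5*D + D = 6*D)
(n(w(Z(4)), 8) - 157)² = (8 - 157)² = (-149)² = 22201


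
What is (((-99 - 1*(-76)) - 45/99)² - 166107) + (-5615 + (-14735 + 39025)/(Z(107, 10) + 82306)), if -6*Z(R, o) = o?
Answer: -5114003362304/29876473 ≈ -1.7117e+5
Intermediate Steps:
Z(R, o) = -o/6
(((-99 - 1*(-76)) - 45/99)² - 166107) + (-5615 + (-14735 + 39025)/(Z(107, 10) + 82306)) = (((-99 - 1*(-76)) - 45/99)² - 166107) + (-5615 + (-14735 + 39025)/(-⅙*10 + 82306)) = (((-99 + 76) - 45*1/99)² - 166107) + (-5615 + 24290/(-5/3 + 82306)) = ((-23 - 5/11)² - 166107) + (-5615 + 24290/(246913/3)) = ((-258/11)² - 166107) + (-5615 + 24290*(3/246913)) = (66564/121 - 166107) + (-5615 + 72870/246913) = -20032383/121 - 1386343625/246913 = -5114003362304/29876473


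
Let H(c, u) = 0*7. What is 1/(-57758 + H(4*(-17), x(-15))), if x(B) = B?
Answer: -1/57758 ≈ -1.7314e-5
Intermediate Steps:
H(c, u) = 0
1/(-57758 + H(4*(-17), x(-15))) = 1/(-57758 + 0) = 1/(-57758) = -1/57758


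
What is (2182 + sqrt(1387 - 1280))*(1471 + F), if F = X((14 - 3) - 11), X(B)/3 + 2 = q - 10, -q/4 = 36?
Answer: 2188546 + 1003*sqrt(107) ≈ 2.1989e+6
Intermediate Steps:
q = -144 (q = -4*36 = -144)
X(B) = -468 (X(B) = -6 + 3*(-144 - 10) = -6 + 3*(-154) = -6 - 462 = -468)
F = -468
(2182 + sqrt(1387 - 1280))*(1471 + F) = (2182 + sqrt(1387 - 1280))*(1471 - 468) = (2182 + sqrt(107))*1003 = 2188546 + 1003*sqrt(107)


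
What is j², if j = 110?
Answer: 12100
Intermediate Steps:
j² = 110² = 12100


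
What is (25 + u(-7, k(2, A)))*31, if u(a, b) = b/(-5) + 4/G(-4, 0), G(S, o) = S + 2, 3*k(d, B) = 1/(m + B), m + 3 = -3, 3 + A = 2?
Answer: 74896/105 ≈ 713.29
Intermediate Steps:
A = -1 (A = -3 + 2 = -1)
m = -6 (m = -3 - 3 = -6)
k(d, B) = 1/(3*(-6 + B))
G(S, o) = 2 + S
u(a, b) = -2 - b/5 (u(a, b) = b/(-5) + 4/(2 - 4) = b*(-1/5) + 4/(-2) = -b/5 + 4*(-1/2) = -b/5 - 2 = -2 - b/5)
(25 + u(-7, k(2, A)))*31 = (25 + (-2 - 1/(15*(-6 - 1))))*31 = (25 + (-2 - 1/(15*(-7))))*31 = (25 + (-2 - (-1)/(15*7)))*31 = (25 + (-2 - 1/5*(-1/21)))*31 = (25 + (-2 + 1/105))*31 = (25 - 209/105)*31 = (2416/105)*31 = 74896/105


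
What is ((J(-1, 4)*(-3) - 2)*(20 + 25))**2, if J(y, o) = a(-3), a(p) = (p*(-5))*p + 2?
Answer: 32661225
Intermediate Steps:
a(p) = 2 - 5*p**2 (a(p) = (-5*p)*p + 2 = -5*p**2 + 2 = 2 - 5*p**2)
J(y, o) = -43 (J(y, o) = 2 - 5*(-3)**2 = 2 - 5*9 = 2 - 45 = -43)
((J(-1, 4)*(-3) - 2)*(20 + 25))**2 = ((-43*(-3) - 2)*(20 + 25))**2 = ((129 - 2)*45)**2 = (127*45)**2 = 5715**2 = 32661225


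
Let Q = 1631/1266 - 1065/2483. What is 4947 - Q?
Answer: 15548084183/3143478 ≈ 4946.1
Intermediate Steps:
Q = 2701483/3143478 (Q = 1631*(1/1266) - 1065*1/2483 = 1631/1266 - 1065/2483 = 2701483/3143478 ≈ 0.85939)
4947 - Q = 4947 - 1*2701483/3143478 = 4947 - 2701483/3143478 = 15548084183/3143478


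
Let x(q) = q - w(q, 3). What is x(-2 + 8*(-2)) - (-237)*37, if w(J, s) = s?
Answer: 8748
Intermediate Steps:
x(q) = -3 + q (x(q) = q - 1*3 = q - 3 = -3 + q)
x(-2 + 8*(-2)) - (-237)*37 = (-3 + (-2 + 8*(-2))) - (-237)*37 = (-3 + (-2 - 16)) - 1*(-8769) = (-3 - 18) + 8769 = -21 + 8769 = 8748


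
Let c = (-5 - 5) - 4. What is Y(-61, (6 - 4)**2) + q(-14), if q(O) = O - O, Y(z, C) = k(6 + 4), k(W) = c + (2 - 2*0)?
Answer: -12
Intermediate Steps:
c = -14 (c = -10 - 4 = -14)
k(W) = -12 (k(W) = -14 + (2 - 2*0) = -14 + (2 + 0) = -14 + 2 = -12)
Y(z, C) = -12
q(O) = 0
Y(-61, (6 - 4)**2) + q(-14) = -12 + 0 = -12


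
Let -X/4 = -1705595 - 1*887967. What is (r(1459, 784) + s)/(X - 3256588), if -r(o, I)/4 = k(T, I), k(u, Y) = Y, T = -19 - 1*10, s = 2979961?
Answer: 595365/1423532 ≈ 0.41823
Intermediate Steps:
T = -29 (T = -19 - 10 = -29)
r(o, I) = -4*I
X = 10374248 (X = -4*(-1705595 - 1*887967) = -4*(-1705595 - 887967) = -4*(-2593562) = 10374248)
(r(1459, 784) + s)/(X - 3256588) = (-4*784 + 2979961)/(10374248 - 3256588) = (-3136 + 2979961)/7117660 = 2976825*(1/7117660) = 595365/1423532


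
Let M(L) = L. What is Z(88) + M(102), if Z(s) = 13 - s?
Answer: 27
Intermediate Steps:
Z(88) + M(102) = (13 - 1*88) + 102 = (13 - 88) + 102 = -75 + 102 = 27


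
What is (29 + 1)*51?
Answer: 1530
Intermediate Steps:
(29 + 1)*51 = 30*51 = 1530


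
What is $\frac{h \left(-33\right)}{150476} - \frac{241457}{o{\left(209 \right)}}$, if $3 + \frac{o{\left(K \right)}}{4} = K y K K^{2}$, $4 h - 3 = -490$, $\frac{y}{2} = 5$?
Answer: $\frac{306603129358565}{11484507450843728} \approx 0.026697$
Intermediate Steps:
$y = 10$ ($y = 2 \cdot 5 = 10$)
$h = - \frac{487}{4}$ ($h = \frac{3}{4} + \frac{1}{4} \left(-490\right) = \frac{3}{4} - \frac{245}{2} = - \frac{487}{4} \approx -121.75$)
$o{\left(K \right)} = -12 + 40 K^{4}$ ($o{\left(K \right)} = -12 + 4 K 10 K K^{2} = -12 + 4 \cdot 10 K K K^{2} = -12 + 4 \cdot 10 K^{2} K^{2} = -12 + 4 \cdot 10 K^{4} = -12 + 40 K^{4}$)
$\frac{h \left(-33\right)}{150476} - \frac{241457}{o{\left(209 \right)}} = \frac{\left(- \frac{487}{4}\right) \left(-33\right)}{150476} - \frac{241457}{-12 + 40 \cdot 209^{4}} = \frac{16071}{4} \cdot \frac{1}{150476} - \frac{241457}{-12 + 40 \cdot 1908029761} = \frac{16071}{601904} - \frac{241457}{-12 + 76321190440} = \frac{16071}{601904} - \frac{241457}{76321190428} = \frac{306603129358565}{11484507450843728}$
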